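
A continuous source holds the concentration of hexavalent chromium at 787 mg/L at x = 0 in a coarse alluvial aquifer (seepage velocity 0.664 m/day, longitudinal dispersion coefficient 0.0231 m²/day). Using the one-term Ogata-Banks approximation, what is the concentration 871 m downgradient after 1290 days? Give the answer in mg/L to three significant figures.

For a continuous step input, C/C₀ ≈ ½·erfc((x−vt)/(2√(Dt))).
vt = 0.664 × 1290 = 856.56 m and 2√(Dt) = 2√(0.0231 × 1290) = 10.92 m.
Argument (x−vt)/(2√(Dt)) = (871 − 856.56)/10.92 = 1.322; ½·erfc(1.322) = 0.03077.
C = 787 × 0.03077 = 24.2 mg/L.

24.2 mg/L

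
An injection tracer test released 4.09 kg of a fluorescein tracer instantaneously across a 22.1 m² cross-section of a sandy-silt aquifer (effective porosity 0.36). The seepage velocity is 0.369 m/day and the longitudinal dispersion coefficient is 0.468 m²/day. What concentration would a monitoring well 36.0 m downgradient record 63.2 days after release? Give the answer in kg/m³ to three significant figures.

0.00685 kg/m³

For an instantaneous plane source, C(x,t) = M/(n_e·A·√(4πDt)) · exp(−(x−vt)²/(4Dt)), with n_e·A the pore (flow) area.
Plume center vt = 0.369 × 63.2 = 23.3208 m, so the well at 36.0 m is 12.6792 m downgradient of the peak.
√(4πDt) = 19.28 m, giving peak height M/(n_e·A·√(4πDt)) = 4.09/(0.36 × 22.1 × 19.28) = 0.02666 kg/m³.
(x−vt)²/(4Dt) = (12.6792)²/(4 × 0.468 × 63.2) = 1.359; exp(−1.359) = 0.2569.
C = 0.02666 × 0.2569 = 0.00685 kg/m³.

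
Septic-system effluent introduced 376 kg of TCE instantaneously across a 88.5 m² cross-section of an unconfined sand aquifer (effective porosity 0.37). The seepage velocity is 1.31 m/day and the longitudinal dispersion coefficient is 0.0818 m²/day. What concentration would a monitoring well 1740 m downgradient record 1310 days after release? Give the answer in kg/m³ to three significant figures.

0.0825 kg/m³

For an instantaneous plane source, C(x,t) = M/(n_e·A·√(4πDt)) · exp(−(x−vt)²/(4Dt)), with n_e·A the pore (flow) area.
Plume center vt = 1.31 × 1310 = 1716.1 m, so the well at 1740 m is 23.9 m downgradient of the peak.
√(4πDt) = 36.70 m, giving peak height M/(n_e·A·√(4πDt)) = 376/(0.37 × 88.5 × 36.70) = 0.3129 kg/m³.
(x−vt)²/(4Dt) = (23.9)²/(4 × 0.0818 × 1310) = 1.333; exp(−1.333) = 0.2637.
C = 0.3129 × 0.2637 = 0.0825 kg/m³.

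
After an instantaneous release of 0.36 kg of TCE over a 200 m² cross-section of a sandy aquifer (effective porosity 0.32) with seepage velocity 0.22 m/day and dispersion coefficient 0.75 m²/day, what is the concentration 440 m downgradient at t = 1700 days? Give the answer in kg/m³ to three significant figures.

For an instantaneous plane source, C(x,t) = M/(n_e·A·√(4πDt)) · exp(−(x−vt)²/(4Dt)), with n_e·A the pore (flow) area.
Plume center vt = 0.22 × 1700 = 374 m, so the well at 440 m is 66 m downgradient of the peak.
√(4πDt) = 126.6 m, giving peak height M/(n_e·A·√(4πDt)) = 0.36/(0.32 × 200 × 126.6) = 4.443e-05 kg/m³.
(x−vt)²/(4Dt) = (66)²/(4 × 0.75 × 1700) = 0.8541; exp(−0.8541) = 0.4257.
C = 4.443e-05 × 0.4257 = 1.89e-05 kg/m³.

1.89e-05 kg/m³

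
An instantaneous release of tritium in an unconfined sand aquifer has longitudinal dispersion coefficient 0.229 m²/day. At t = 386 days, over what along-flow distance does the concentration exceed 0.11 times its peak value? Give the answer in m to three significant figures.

55.9 m

The plume is Gaussian with σ = √(2Dt) = √(2 × 0.229 × 386) = 13.30 m.
C/C_peak = exp(−Δx²/(2σ²)) = 0.11 ⇒ Δx = σ·√(−2 ln 0.11) = 13.30 × 2.101 = 27.94 m.
Width = 2Δx = 55.9 m.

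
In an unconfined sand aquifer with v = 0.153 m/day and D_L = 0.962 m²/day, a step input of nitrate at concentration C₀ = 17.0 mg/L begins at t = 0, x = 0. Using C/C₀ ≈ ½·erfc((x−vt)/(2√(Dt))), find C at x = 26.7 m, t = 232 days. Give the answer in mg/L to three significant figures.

11.2 mg/L

For a continuous step input, C/C₀ ≈ ½·erfc((x−vt)/(2√(Dt))).
vt = 0.153 × 232 = 35.496 m and 2√(Dt) = 2√(0.962 × 232) = 29.88 m.
Argument (x−vt)/(2√(Dt)) = (26.7 − 35.496)/29.88 = -0.2944; ½·erfc(-0.2944) = 0.6614.
C = 17.0 × 0.6614 = 11.2 mg/L.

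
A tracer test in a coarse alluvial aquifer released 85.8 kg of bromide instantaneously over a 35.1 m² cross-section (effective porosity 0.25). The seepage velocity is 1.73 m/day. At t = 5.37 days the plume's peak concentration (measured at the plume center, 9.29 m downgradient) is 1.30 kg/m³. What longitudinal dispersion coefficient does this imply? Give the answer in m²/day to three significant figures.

0.838 m²/day

At the plume center C_max = M/(n_e·A·√(4πDt)), so D = M²/(4πt·(n_e·A·C_max)²).
n_e·A·C_max = 0.25 × 35.1 × 1.30 = 11.41 kg/m.
D = 85.8²/(4π × 5.37 × 11.41²) = 0.838 m²/day.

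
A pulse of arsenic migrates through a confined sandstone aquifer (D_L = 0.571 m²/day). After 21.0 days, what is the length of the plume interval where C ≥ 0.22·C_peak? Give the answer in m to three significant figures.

17.0 m

The plume is Gaussian with σ = √(2Dt) = √(2 × 0.571 × 21.0) = 4.897 m.
C/C_peak = exp(−Δx²/(2σ²)) = 0.22 ⇒ Δx = σ·√(−2 ln 0.22) = 4.897 × 1.740 = 8.521 m.
Width = 2Δx = 17.0 m.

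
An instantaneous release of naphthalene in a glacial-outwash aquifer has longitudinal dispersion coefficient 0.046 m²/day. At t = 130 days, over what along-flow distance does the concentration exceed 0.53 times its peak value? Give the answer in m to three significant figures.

7.79 m

The plume is Gaussian with σ = √(2Dt) = √(2 × 0.046 × 130) = 3.458 m.
C/C_peak = exp(−Δx²/(2σ²)) = 0.53 ⇒ Δx = σ·√(−2 ln 0.53) = 3.458 × 1.127 = 3.897 m.
Width = 2Δx = 7.79 m.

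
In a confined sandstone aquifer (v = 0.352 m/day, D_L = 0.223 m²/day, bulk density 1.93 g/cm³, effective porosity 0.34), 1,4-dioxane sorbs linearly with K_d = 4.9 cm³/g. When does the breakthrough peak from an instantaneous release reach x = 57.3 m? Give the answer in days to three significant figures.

4640 days

Retardation factor R = 1 + ρ_b·K_d/n = 1 + 1.93 × 4.9/0.34 = 28.81.
Sorption retards both mechanisms: v_R = v/R = 0.01222 m/day, D_R = D/R = 0.007740 m²/day.
Peak time from v_R²t² + 2D_R t − x² = 0: t = (√(D_R² + v_R²x²) − D_R)/v_R².
√(D_R² + v_R²x²) = √(0.007740² + 0.01222² × 57.3²) = 0.7002; v_R² = 0.0001493.
t = (0.7002 − 0.007740)/0.0001493 = 4640 days.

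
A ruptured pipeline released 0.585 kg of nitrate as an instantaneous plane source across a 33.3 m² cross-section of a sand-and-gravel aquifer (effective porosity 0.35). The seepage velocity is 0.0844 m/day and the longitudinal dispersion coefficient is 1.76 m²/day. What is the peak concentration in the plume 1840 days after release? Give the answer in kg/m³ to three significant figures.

0.000249 kg/m³

The peak of an instantaneous 1D plume sits at x = vt; there the Gaussian factor is 1 and C_max = M/(n_e·A·√(4πDt)), where n_e·A is the pore area the mass is dissolved in.
√(4πDt) = √(4π × 1.76 × 1840) = 201.7 m, so C_max = 0.585/(0.35 × 33.3 × 201.7) = 0.000249 kg/m³.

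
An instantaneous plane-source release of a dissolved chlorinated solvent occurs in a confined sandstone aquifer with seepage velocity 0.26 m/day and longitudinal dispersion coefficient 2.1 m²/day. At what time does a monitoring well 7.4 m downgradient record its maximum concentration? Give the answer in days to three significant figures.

11.1 days

For the 1D instantaneous-source solution, setting ∂C/∂t = 0 at fixed x gives v²t² + 2Dt − x² = 0, so t = (√(D² + v²x²) − D)/v².
√(D² + v²x²) = √(2.1² + 0.26² × 7.4²) = 2.848; v² = 0.0676.
t = (2.848 − 2.1)/0.0676 = 11.1 days (vs. the pure-advection estimate x/v = 28.5 d).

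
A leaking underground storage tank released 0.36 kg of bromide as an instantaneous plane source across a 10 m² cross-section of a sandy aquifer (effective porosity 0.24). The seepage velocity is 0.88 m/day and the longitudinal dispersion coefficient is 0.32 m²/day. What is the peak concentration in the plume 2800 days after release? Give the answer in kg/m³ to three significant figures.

The peak of an instantaneous 1D plume sits at x = vt; there the Gaussian factor is 1 and C_max = M/(n_e·A·√(4πDt)), where n_e·A is the pore area the mass is dissolved in.
√(4πDt) = √(4π × 0.32 × 2800) = 106.1 m, so C_max = 0.36/(0.24 × 10 × 106.1) = 0.00141 kg/m³.

0.00141 kg/m³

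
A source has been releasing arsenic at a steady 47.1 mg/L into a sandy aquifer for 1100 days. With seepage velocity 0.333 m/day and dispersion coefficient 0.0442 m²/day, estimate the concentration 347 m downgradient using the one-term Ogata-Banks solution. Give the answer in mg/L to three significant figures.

45.9 mg/L

For a continuous step input, C/C₀ ≈ ½·erfc((x−vt)/(2√(Dt))).
vt = 0.333 × 1100 = 366.3 m and 2√(Dt) = 2√(0.0442 × 1100) = 13.95 m.
Argument (x−vt)/(2√(Dt)) = (347 − 366.3)/13.95 = -1.384; ½·erfc(-1.384) = 0.9748.
C = 47.1 × 0.9748 = 45.9 mg/L.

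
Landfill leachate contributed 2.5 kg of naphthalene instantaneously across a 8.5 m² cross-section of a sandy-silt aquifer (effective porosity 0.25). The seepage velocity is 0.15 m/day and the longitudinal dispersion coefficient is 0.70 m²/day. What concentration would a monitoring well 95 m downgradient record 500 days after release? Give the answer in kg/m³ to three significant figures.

For an instantaneous plane source, C(x,t) = M/(n_e·A·√(4πDt)) · exp(−(x−vt)²/(4Dt)), with n_e·A the pore (flow) area.
Plume center vt = 0.15 × 500 = 75 m, so the well at 95 m is 20 m downgradient of the peak.
√(4πDt) = 66.32 m, giving peak height M/(n_e·A·√(4πDt)) = 2.5/(0.25 × 8.5 × 66.32) = 0.01774 kg/m³.
(x−vt)²/(4Dt) = (20)²/(4 × 0.70 × 500) = 0.2857; exp(−0.2857) = 0.7515.
C = 0.01774 × 0.7515 = 0.0133 kg/m³.

0.0133 kg/m³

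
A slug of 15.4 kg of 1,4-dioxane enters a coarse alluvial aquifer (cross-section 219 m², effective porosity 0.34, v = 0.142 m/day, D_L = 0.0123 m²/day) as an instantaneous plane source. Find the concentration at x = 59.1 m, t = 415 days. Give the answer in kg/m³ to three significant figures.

0.0258 kg/m³

For an instantaneous plane source, C(x,t) = M/(n_e·A·√(4πDt)) · exp(−(x−vt)²/(4Dt)), with n_e·A the pore (flow) area.
Plume center vt = 0.142 × 415 = 58.93 m, so the well at 59.1 m is 0.17 m downgradient of the peak.
√(4πDt) = 8.009 m, giving peak height M/(n_e·A·√(4πDt)) = 15.4/(0.34 × 219 × 8.009) = 0.02582 kg/m³.
(x−vt)²/(4Dt) = (0.17)²/(4 × 0.0123 × 415) = 0.001415; exp(−0.001415) = 0.9986.
C = 0.02582 × 0.9986 = 0.0258 kg/m³.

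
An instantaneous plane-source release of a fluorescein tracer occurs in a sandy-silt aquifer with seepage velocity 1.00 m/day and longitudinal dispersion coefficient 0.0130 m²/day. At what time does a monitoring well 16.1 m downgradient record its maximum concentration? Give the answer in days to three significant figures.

16.1 days

For the 1D instantaneous-source solution, setting ∂C/∂t = 0 at fixed x gives v²t² + 2Dt − x² = 0, so t = (√(D² + v²x²) − D)/v².
√(D² + v²x²) = √(0.0130² + 1.00² × 16.1²) = 16.10; v² = 1.
t = (16.10 − 0.0130)/1 = 16.1 days (vs. the pure-advection estimate x/v = 16.1 d).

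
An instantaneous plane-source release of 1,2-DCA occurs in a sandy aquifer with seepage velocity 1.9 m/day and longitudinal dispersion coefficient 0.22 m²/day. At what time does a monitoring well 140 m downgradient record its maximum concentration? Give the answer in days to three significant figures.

For the 1D instantaneous-source solution, setting ∂C/∂t = 0 at fixed x gives v²t² + 2Dt − x² = 0, so t = (√(D² + v²x²) − D)/v².
√(D² + v²x²) = √(0.22² + 1.9² × 140²) = 266.0; v² = 3.61.
t = (266.0 − 0.22)/3.61 = 73.6 days (vs. the pure-advection estimate x/v = 73.7 d).

73.6 days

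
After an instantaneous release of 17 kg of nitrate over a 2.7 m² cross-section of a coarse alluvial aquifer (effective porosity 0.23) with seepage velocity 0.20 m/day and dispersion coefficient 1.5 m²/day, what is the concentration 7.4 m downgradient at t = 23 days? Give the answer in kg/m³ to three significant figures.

1.24 kg/m³

For an instantaneous plane source, C(x,t) = M/(n_e·A·√(4πDt)) · exp(−(x−vt)²/(4Dt)), with n_e·A the pore (flow) area.
Plume center vt = 0.20 × 23 = 4.6 m, so the well at 7.4 m is 2.8 m downgradient of the peak.
√(4πDt) = 20.82 m, giving peak height M/(n_e·A·√(4πDt)) = 17/(0.23 × 2.7 × 20.82) = 1.315 kg/m³.
(x−vt)²/(4Dt) = (2.8)²/(4 × 1.5 × 23) = 0.05681; exp(−0.05681) = 0.9448.
C = 1.315 × 0.9448 = 1.24 kg/m³.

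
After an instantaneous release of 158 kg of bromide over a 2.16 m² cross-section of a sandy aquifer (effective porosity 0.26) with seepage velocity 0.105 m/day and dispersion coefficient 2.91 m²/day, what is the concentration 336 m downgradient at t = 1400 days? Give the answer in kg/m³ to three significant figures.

0.139 kg/m³

For an instantaneous plane source, C(x,t) = M/(n_e·A·√(4πDt)) · exp(−(x−vt)²/(4Dt)), with n_e·A the pore (flow) area.
Plume center vt = 0.105 × 1400 = 147 m, so the well at 336 m is 189 m downgradient of the peak.
√(4πDt) = 226.3 m, giving peak height M/(n_e·A·√(4πDt)) = 158/(0.26 × 2.16 × 226.3) = 1.243 kg/m³.
(x−vt)²/(4Dt) = (189)²/(4 × 2.91 × 1400) = 2.192; exp(−2.192) = 0.1117.
C = 1.243 × 0.1117 = 0.139 kg/m³.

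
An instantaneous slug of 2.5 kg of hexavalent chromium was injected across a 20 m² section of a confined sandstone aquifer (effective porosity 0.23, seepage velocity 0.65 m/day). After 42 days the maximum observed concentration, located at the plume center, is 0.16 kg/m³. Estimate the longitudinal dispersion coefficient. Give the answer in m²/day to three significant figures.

At the plume center C_max = M/(n_e·A·√(4πDt)), so D = M²/(4πt·(n_e·A·C_max)²).
n_e·A·C_max = 0.23 × 20 × 0.16 = 0.7360 kg/m.
D = 2.5²/(4π × 42 × 0.7360²) = 0.0219 m²/day.

0.0219 m²/day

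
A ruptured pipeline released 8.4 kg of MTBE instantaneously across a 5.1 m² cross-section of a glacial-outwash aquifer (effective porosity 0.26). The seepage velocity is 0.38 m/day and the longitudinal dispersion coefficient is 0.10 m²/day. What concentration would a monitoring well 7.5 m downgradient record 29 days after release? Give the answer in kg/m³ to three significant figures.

For an instantaneous plane source, C(x,t) = M/(n_e·A·√(4πDt)) · exp(−(x−vt)²/(4Dt)), with n_e·A the pore (flow) area.
Plume center vt = 0.38 × 29 = 11.02 m, so the well at 7.5 m is 3.52 m upgradient of the peak.
√(4πDt) = 6.037 m, giving peak height M/(n_e·A·√(4πDt)) = 8.4/(0.26 × 5.1 × 6.037) = 1.049 kg/m³.
(x−vt)²/(4Dt) = (-3.52)²/(4 × 0.10 × 29) = 1.068; exp(−1.068) = 0.3437.
C = 1.049 × 0.3437 = 0.361 kg/m³.

0.361 kg/m³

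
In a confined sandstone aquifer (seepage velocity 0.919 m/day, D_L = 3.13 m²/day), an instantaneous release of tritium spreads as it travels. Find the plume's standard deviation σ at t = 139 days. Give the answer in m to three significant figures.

Dispersive spreading gives a Gaussian with σ² = 2Dt; advection only shifts the center.
σ = √(2 × 3.13 × 139) = 29.5 m.

29.5 m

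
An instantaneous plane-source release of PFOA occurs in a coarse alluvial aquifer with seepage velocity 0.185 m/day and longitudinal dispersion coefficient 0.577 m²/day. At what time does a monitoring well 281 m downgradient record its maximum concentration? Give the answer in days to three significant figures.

For the 1D instantaneous-source solution, setting ∂C/∂t = 0 at fixed x gives v²t² + 2Dt − x² = 0, so t = (√(D² + v²x²) − D)/v².
√(D² + v²x²) = √(0.577² + 0.185² × 281²) = 51.99; v² = 0.034225.
t = (51.99 − 0.577)/0.034225 = 1500 days (vs. the pure-advection estimate x/v = 1520 d).

1500 days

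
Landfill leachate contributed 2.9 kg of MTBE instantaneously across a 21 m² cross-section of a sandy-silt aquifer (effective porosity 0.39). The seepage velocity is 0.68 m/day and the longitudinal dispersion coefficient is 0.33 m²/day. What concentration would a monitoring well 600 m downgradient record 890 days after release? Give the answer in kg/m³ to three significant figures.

0.00570 kg/m³

For an instantaneous plane source, C(x,t) = M/(n_e·A·√(4πDt)) · exp(−(x−vt)²/(4Dt)), with n_e·A the pore (flow) area.
Plume center vt = 0.68 × 890 = 605.2 m, so the well at 600 m is 5.2 m upgradient of the peak.
√(4πDt) = 60.75 m, giving peak height M/(n_e·A·√(4πDt)) = 2.9/(0.39 × 21 × 60.75) = 0.005829 kg/m³.
(x−vt)²/(4Dt) = (-5.2)²/(4 × 0.33 × 890) = 0.02302; exp(−0.02302) = 0.9772.
C = 0.005829 × 0.9772 = 0.00570 kg/m³.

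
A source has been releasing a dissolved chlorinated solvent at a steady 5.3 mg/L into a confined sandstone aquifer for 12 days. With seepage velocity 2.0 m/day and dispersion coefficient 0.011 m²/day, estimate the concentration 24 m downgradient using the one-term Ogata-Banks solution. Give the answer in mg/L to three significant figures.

For a continuous step input, C/C₀ ≈ ½·erfc((x−vt)/(2√(Dt))).
vt = 2.0 × 12 = 24 m and 2√(Dt) = 2√(0.011 × 12) = 0.7266 m.
Argument (x−vt)/(2√(Dt)) = (24 − 24)/0.7266 = 0; ½·erfc(0) = 0.5000.
C = 5.3 × 0.5000 = 2.65 mg/L.

2.65 mg/L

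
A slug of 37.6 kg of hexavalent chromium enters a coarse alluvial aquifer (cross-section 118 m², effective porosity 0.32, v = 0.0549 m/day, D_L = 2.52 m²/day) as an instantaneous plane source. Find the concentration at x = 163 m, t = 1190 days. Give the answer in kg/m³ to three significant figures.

0.00232 kg/m³

For an instantaneous plane source, C(x,t) = M/(n_e·A·√(4πDt)) · exp(−(x−vt)²/(4Dt)), with n_e·A the pore (flow) area.
Plume center vt = 0.0549 × 1190 = 65.331 m, so the well at 163 m is 97.669 m downgradient of the peak.
√(4πDt) = 194.1 m, giving peak height M/(n_e·A·√(4πDt)) = 37.6/(0.32 × 118 × 194.1) = 0.005130 kg/m³.
(x−vt)²/(4Dt) = (97.669)²/(4 × 2.52 × 1190) = 0.7953; exp(−0.7953) = 0.4514.
C = 0.005130 × 0.4514 = 0.00232 kg/m³.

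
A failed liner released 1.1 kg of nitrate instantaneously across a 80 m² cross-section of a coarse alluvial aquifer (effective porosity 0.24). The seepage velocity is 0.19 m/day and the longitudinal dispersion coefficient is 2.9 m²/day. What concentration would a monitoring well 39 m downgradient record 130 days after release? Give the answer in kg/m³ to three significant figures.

0.000727 kg/m³

For an instantaneous plane source, C(x,t) = M/(n_e·A·√(4πDt)) · exp(−(x−vt)²/(4Dt)), with n_e·A the pore (flow) area.
Plume center vt = 0.19 × 130 = 24.7 m, so the well at 39 m is 14.3 m downgradient of the peak.
√(4πDt) = 68.83 m, giving peak height M/(n_e·A·√(4πDt)) = 1.1/(0.24 × 80 × 68.83) = 0.0008324 kg/m³.
(x−vt)²/(4Dt) = (14.3)²/(4 × 2.9 × 130) = 0.1356; exp(−0.1356) = 0.8732.
C = 0.0008324 × 0.8732 = 0.000727 kg/m³.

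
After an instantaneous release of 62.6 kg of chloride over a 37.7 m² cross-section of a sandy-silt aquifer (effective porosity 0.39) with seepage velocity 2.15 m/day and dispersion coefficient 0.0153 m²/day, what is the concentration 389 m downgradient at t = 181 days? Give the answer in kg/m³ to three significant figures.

0.720 kg/m³

For an instantaneous plane source, C(x,t) = M/(n_e·A·√(4πDt)) · exp(−(x−vt)²/(4Dt)), with n_e·A the pore (flow) area.
Plume center vt = 2.15 × 181 = 389.15 m, so the well at 389 m is 0.15 m upgradient of the peak.
√(4πDt) = 5.899 m, giving peak height M/(n_e·A·√(4πDt)) = 62.6/(0.39 × 37.7 × 5.899) = 0.7218 kg/m³.
(x−vt)²/(4Dt) = (-0.15)²/(4 × 0.0153 × 181) = 0.002031; exp(−0.002031) = 0.9980.
C = 0.7218 × 0.9980 = 0.720 kg/m³.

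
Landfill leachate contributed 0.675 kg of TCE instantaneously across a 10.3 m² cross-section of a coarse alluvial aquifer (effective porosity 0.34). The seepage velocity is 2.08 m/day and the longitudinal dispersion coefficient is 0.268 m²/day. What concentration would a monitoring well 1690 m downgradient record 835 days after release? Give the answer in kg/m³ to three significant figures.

0.000315 kg/m³

For an instantaneous plane source, C(x,t) = M/(n_e·A·√(4πDt)) · exp(−(x−vt)²/(4Dt)), with n_e·A the pore (flow) area.
Plume center vt = 2.08 × 835 = 1736.8 m, so the well at 1690 m is 46.8 m upgradient of the peak.
√(4πDt) = 53.03 m, giving peak height M/(n_e·A·√(4πDt)) = 0.675/(0.34 × 10.3 × 53.03) = 0.003635 kg/m³.
(x−vt)²/(4Dt) = (-46.8)²/(4 × 0.268 × 835) = 2.447; exp(−2.447) = 0.08655.
C = 0.003635 × 0.08655 = 0.000315 kg/m³.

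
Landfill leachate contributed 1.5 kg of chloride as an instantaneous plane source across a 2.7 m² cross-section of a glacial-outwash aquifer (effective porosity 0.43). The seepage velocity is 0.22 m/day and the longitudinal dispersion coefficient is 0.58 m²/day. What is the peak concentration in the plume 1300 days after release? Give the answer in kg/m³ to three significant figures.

0.0133 kg/m³

The peak of an instantaneous 1D plume sits at x = vt; there the Gaussian factor is 1 and C_max = M/(n_e·A·√(4πDt)), where n_e·A is the pore area the mass is dissolved in.
√(4πDt) = √(4π × 0.58 × 1300) = 97.34 m, so C_max = 1.5/(0.43 × 2.7 × 97.34) = 0.0133 kg/m³.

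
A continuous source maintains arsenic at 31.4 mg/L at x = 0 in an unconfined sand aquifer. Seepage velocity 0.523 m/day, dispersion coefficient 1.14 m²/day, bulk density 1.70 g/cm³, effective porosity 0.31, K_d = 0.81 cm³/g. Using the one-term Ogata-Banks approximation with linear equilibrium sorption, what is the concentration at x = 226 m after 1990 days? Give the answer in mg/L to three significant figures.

Retardation factor R = 1 + ρ_b·K_d/n = 1 + 1.70 × 0.81/0.31 = 5.442.
Sorption retards both mechanisms: v_R = v/R = 0.09610 m/day, D_R = D/R = 0.2095 m²/day.
v_R·t = 0.09610 × 1990 = 191.239 m; 2√(D_R t) = 40.84 m; argument = (226 − 191.239)/40.84 = 0.8512.
C = C₀ × ½·erfc(0.8512) = 31.4 × 0.1143 = 3.59 mg/L.

3.59 mg/L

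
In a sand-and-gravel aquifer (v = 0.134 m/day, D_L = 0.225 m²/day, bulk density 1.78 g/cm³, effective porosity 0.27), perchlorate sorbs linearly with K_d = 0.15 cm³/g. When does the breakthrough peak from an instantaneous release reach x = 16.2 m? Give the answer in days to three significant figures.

217 days

Retardation factor R = 1 + ρ_b·K_d/n = 1 + 1.78 × 0.15/0.27 = 1.989.
Sorption retards both mechanisms: v_R = v/R = 0.06737 m/day, D_R = D/R = 0.1131 m²/day.
Peak time from v_R²t² + 2D_R t − x² = 0: t = (√(D_R² + v_R²x²) − D_R)/v_R².
√(D_R² + v_R²x²) = √(0.1131² + 0.06737² × 16.2²) = 1.097; v_R² = 0.004539.
t = (1.097 − 0.1131)/0.004539 = 217 days.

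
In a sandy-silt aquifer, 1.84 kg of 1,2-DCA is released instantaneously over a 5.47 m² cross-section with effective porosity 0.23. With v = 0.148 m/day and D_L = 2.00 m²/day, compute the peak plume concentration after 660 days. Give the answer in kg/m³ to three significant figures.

The peak of an instantaneous 1D plume sits at x = vt; there the Gaussian factor is 1 and C_max = M/(n_e·A·√(4πDt)), where n_e·A is the pore area the mass is dissolved in.
√(4πDt) = √(4π × 2.00 × 660) = 128.8 m, so C_max = 1.84/(0.23 × 5.47 × 128.8) = 0.0114 kg/m³.

0.0114 kg/m³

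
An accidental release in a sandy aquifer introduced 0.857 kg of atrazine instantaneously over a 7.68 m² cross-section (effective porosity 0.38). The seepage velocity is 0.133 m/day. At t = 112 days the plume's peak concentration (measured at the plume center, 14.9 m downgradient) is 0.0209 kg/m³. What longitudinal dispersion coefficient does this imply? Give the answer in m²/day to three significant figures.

0.140 m²/day

At the plume center C_max = M/(n_e·A·√(4πDt)), so D = M²/(4πt·(n_e·A·C_max)²).
n_e·A·C_max = 0.38 × 7.68 × 0.0209 = 0.06099 kg/m.
D = 0.857²/(4π × 112 × 0.06099²) = 0.140 m²/day.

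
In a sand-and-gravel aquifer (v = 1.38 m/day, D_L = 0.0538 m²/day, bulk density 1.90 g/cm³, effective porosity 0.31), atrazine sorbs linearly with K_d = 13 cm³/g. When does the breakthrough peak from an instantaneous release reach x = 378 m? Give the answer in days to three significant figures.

22100 days

Retardation factor R = 1 + ρ_b·K_d/n = 1 + 1.90 × 13/0.31 = 80.68.
Sorption retards both mechanisms: v_R = v/R = 0.01710 m/day, D_R = D/R = 0.0006668 m²/day.
Peak time from v_R²t² + 2D_R t − x² = 0: t = (√(D_R² + v_R²x²) − D_R)/v_R².
√(D_R² + v_R²x²) = √(0.0006668² + 0.01710² × 378²) = 6.464; v_R² = 0.0002924.
t = (6.464 − 0.0006668)/0.0002924 = 22100 days.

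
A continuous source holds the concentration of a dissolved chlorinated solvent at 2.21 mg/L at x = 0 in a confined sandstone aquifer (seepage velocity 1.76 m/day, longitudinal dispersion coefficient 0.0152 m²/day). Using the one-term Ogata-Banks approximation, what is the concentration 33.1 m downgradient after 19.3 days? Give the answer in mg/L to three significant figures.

1.93 mg/L

For a continuous step input, C/C₀ ≈ ½·erfc((x−vt)/(2√(Dt))).
vt = 1.76 × 19.3 = 33.968 m and 2√(Dt) = 2√(0.0152 × 19.3) = 1.083 m.
Argument (x−vt)/(2√(Dt)) = (33.1 − 33.968)/1.083 = -0.8015; ½·erfc(-0.8015) = 0.8715.
C = 2.21 × 0.8715 = 1.93 mg/L.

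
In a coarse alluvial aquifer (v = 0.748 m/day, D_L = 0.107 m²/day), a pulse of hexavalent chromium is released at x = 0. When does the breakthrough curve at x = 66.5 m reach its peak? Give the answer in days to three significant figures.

88.7 days

For the 1D instantaneous-source solution, setting ∂C/∂t = 0 at fixed x gives v²t² + 2Dt − x² = 0, so t = (√(D² + v²x²) − D)/v².
√(D² + v²x²) = √(0.107² + 0.748² × 66.5²) = 49.74; v² = 0.559504.
t = (49.74 − 0.107)/0.559504 = 88.7 days (vs. the pure-advection estimate x/v = 88.9 d).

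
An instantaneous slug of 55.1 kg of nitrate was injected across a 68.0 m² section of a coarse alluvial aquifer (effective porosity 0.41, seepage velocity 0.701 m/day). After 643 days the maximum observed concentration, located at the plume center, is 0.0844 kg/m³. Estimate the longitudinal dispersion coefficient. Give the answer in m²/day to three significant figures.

At the plume center C_max = M/(n_e·A·√(4πDt)), so D = M²/(4πt·(n_e·A·C_max)²).
n_e·A·C_max = 0.41 × 68.0 × 0.0844 = 2.353 kg/m.
D = 55.1²/(4π × 643 × 2.353²) = 0.0679 m²/day.

0.0679 m²/day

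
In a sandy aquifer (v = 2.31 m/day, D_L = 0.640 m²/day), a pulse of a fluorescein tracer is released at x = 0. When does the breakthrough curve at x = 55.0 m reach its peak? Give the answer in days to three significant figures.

23.7 days

For the 1D instantaneous-source solution, setting ∂C/∂t = 0 at fixed x gives v²t² + 2Dt − x² = 0, so t = (√(D² + v²x²) − D)/v².
√(D² + v²x²) = √(0.640² + 2.31² × 55.0²) = 127.1; v² = 5.3361.
t = (127.1 − 0.640)/5.3361 = 23.7 days (vs. the pure-advection estimate x/v = 23.8 d).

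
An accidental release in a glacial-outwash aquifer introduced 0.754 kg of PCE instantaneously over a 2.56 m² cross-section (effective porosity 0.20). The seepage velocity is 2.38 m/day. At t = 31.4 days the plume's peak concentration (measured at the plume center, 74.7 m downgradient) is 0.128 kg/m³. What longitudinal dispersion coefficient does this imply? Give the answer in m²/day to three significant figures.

At the plume center C_max = M/(n_e·A·√(4πDt)), so D = M²/(4πt·(n_e·A·C_max)²).
n_e·A·C_max = 0.20 × 2.56 × 0.128 = 0.06554 kg/m.
D = 0.754²/(4π × 31.4 × 0.06554²) = 0.335 m²/day.

0.335 m²/day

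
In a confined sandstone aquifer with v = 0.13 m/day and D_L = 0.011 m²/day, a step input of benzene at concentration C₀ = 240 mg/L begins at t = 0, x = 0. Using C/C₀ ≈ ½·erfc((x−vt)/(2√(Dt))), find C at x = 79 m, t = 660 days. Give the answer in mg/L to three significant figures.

231 mg/L

For a continuous step input, C/C₀ ≈ ½·erfc((x−vt)/(2√(Dt))).
vt = 0.13 × 660 = 85.8 m and 2√(Dt) = 2√(0.011 × 660) = 5.389 m.
Argument (x−vt)/(2√(Dt)) = (79 − 85.8)/5.389 = -1.262; ½·erfc(-1.262) = 0.9628.
C = 240 × 0.9628 = 231 mg/L.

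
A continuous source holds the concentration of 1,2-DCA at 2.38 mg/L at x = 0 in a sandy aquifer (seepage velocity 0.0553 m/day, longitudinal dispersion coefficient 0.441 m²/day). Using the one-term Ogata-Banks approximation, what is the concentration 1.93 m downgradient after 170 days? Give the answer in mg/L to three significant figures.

1.74 mg/L

For a continuous step input, C/C₀ ≈ ½·erfc((x−vt)/(2√(Dt))).
vt = 0.0553 × 170 = 9.401 m and 2√(Dt) = 2√(0.441 × 170) = 17.32 m.
Argument (x−vt)/(2√(Dt)) = (1.93 − 9.401)/17.32 = -0.4314; ½·erfc(-0.4314) = 0.7291.
C = 2.38 × 0.7291 = 1.74 mg/L.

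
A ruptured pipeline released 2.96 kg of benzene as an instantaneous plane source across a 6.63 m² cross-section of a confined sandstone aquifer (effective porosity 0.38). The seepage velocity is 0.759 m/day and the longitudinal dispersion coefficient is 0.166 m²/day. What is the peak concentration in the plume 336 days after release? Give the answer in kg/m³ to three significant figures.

0.0444 kg/m³

The peak of an instantaneous 1D plume sits at x = vt; there the Gaussian factor is 1 and C_max = M/(n_e·A·√(4πDt)), where n_e·A is the pore area the mass is dissolved in.
√(4πDt) = √(4π × 0.166 × 336) = 26.47 m, so C_max = 2.96/(0.38 × 6.63 × 26.47) = 0.0444 kg/m³.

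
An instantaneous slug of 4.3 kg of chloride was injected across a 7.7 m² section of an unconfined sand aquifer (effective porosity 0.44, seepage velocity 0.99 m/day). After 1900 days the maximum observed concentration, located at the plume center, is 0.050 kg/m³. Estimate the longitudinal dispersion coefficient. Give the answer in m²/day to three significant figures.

0.0270 m²/day

At the plume center C_max = M/(n_e·A·√(4πDt)), so D = M²/(4πt·(n_e·A·C_max)²).
n_e·A·C_max = 0.44 × 7.7 × 0.050 = 0.1694 kg/m.
D = 4.3²/(4π × 1900 × 0.1694²) = 0.0270 m²/day.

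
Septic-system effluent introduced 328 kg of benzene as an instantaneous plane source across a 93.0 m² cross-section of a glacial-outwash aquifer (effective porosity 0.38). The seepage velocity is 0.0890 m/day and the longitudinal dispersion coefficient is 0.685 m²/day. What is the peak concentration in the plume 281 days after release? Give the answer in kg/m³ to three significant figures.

0.189 kg/m³

The peak of an instantaneous 1D plume sits at x = vt; there the Gaussian factor is 1 and C_max = M/(n_e·A·√(4πDt)), where n_e·A is the pore area the mass is dissolved in.
√(4πDt) = √(4π × 0.685 × 281) = 49.18 m, so C_max = 328/(0.38 × 93.0 × 49.18) = 0.189 kg/m³.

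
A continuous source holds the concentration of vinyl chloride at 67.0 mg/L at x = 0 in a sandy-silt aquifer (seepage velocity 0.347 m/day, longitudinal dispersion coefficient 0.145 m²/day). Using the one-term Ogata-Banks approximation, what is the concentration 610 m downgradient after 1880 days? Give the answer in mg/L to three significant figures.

For a continuous step input, C/C₀ ≈ ½·erfc((x−vt)/(2√(Dt))).
vt = 0.347 × 1880 = 652.36 m and 2√(Dt) = 2√(0.145 × 1880) = 33.02 m.
Argument (x−vt)/(2√(Dt)) = (610 − 652.36)/33.02 = -1.283; ½·erfc(-1.283) = 0.9652.
C = 67.0 × 0.9652 = 64.7 mg/L.

64.7 mg/L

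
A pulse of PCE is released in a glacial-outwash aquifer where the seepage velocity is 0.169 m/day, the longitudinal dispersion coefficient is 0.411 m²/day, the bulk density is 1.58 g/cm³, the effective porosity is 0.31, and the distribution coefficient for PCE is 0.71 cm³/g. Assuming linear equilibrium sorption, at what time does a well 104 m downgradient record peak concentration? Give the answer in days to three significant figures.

2780 days

Retardation factor R = 1 + ρ_b·K_d/n = 1 + 1.58 × 0.71/0.31 = 4.619.
Sorption retards both mechanisms: v_R = v/R = 0.03659 m/day, D_R = D/R = 0.08898 m²/day.
Peak time from v_R²t² + 2D_R t − x² = 0: t = (√(D_R² + v_R²x²) − D_R)/v_R².
√(D_R² + v_R²x²) = √(0.08898² + 0.03659² × 104²) = 3.806; v_R² = 0.001339.
t = (3.806 − 0.08898)/0.001339 = 2780 days.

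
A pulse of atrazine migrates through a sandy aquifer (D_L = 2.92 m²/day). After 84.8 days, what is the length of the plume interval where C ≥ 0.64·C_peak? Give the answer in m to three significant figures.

42.0 m

The plume is Gaussian with σ = √(2Dt) = √(2 × 2.92 × 84.8) = 22.25 m.
C/C_peak = exp(−Δx²/(2σ²)) = 0.64 ⇒ Δx = σ·√(−2 ln 0.64) = 22.25 × 0.9448 = 21.02 m.
Width = 2Δx = 42.0 m.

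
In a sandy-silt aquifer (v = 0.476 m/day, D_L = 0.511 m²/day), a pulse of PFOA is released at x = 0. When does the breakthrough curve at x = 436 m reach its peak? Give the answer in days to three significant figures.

For the 1D instantaneous-source solution, setting ∂C/∂t = 0 at fixed x gives v²t² + 2Dt − x² = 0, so t = (√(D² + v²x²) − D)/v².
√(D² + v²x²) = √(0.511² + 0.476² × 436²) = 207.5; v² = 0.226576.
t = (207.5 − 0.511)/0.226576 = 914 days (vs. the pure-advection estimate x/v = 916 d).

914 days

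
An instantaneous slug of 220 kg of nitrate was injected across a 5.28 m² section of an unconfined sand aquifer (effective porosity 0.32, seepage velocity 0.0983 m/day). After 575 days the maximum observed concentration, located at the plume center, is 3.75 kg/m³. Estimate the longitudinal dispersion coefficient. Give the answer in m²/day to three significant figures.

At the plume center C_max = M/(n_e·A·√(4πDt)), so D = M²/(4πt·(n_e·A·C_max)²).
n_e·A·C_max = 0.32 × 5.28 × 3.75 = 6.336 kg/m.
D = 220²/(4π × 575 × 6.336²) = 0.167 m²/day.

0.167 m²/day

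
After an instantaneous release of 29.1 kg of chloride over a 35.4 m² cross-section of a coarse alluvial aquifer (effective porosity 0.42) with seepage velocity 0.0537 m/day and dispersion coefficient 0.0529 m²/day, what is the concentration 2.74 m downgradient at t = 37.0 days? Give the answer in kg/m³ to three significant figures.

0.367 kg/m³

For an instantaneous plane source, C(x,t) = M/(n_e·A·√(4πDt)) · exp(−(x−vt)²/(4Dt)), with n_e·A the pore (flow) area.
Plume center vt = 0.0537 × 37.0 = 1.9869 m, so the well at 2.74 m is 0.7531 m downgradient of the peak.
√(4πDt) = 4.959 m, giving peak height M/(n_e·A·√(4πDt)) = 29.1/(0.42 × 35.4 × 4.959) = 0.3947 kg/m³.
(x−vt)²/(4Dt) = (0.7531)²/(4 × 0.0529 × 37.0) = 0.07244; exp(−0.07244) = 0.9301.
C = 0.3947 × 0.9301 = 0.367 kg/m³.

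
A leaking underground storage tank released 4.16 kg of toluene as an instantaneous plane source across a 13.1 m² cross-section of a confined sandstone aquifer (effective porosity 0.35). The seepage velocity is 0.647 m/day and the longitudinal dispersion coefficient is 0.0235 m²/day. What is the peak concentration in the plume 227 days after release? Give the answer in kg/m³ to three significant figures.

The peak of an instantaneous 1D plume sits at x = vt; there the Gaussian factor is 1 and C_max = M/(n_e·A·√(4πDt)), where n_e·A is the pore area the mass is dissolved in.
√(4πDt) = √(4π × 0.0235 × 227) = 8.188 m, so C_max = 4.16/(0.35 × 13.1 × 8.188) = 0.111 kg/m³.

0.111 kg/m³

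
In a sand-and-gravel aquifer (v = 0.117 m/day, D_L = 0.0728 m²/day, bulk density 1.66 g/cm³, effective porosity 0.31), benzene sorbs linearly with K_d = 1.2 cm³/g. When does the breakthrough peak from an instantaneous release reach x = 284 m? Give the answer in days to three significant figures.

18000 days

Retardation factor R = 1 + ρ_b·K_d/n = 1 + 1.66 × 1.2/0.31 = 7.426.
Sorption retards both mechanisms: v_R = v/R = 0.01576 m/day, D_R = D/R = 0.009803 m²/day.
Peak time from v_R²t² + 2D_R t − x² = 0: t = (√(D_R² + v_R²x²) − D_R)/v_R².
√(D_R² + v_R²x²) = √(0.009803² + 0.01576² × 284²) = 4.476; v_R² = 0.0002484.
t = (4.476 − 0.009803)/0.0002484 = 18000 days.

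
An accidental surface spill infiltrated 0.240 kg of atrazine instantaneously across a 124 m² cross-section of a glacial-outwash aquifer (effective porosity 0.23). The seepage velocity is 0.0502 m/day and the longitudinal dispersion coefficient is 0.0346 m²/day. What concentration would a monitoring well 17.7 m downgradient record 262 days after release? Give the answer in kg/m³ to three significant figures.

0.000446 kg/m³

For an instantaneous plane source, C(x,t) = M/(n_e·A·√(4πDt)) · exp(−(x−vt)²/(4Dt)), with n_e·A the pore (flow) area.
Plume center vt = 0.0502 × 262 = 13.1524 m, so the well at 17.7 m is 4.5476 m downgradient of the peak.
√(4πDt) = 10.67 m, giving peak height M/(n_e·A·√(4πDt)) = 0.240/(0.23 × 124 × 10.67) = 0.0007887 kg/m³.
(x−vt)²/(4Dt) = (4.5476)²/(4 × 0.0346 × 262) = 0.5703; exp(−0.5703) = 0.5654.
C = 0.0007887 × 0.5654 = 0.000446 kg/m³.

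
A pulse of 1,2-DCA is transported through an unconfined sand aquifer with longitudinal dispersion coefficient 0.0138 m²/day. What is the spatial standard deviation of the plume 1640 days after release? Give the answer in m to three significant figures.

6.73 m

Dispersive spreading gives a Gaussian with σ² = 2Dt; advection only shifts the center.
σ = √(2 × 0.0138 × 1640) = 6.73 m.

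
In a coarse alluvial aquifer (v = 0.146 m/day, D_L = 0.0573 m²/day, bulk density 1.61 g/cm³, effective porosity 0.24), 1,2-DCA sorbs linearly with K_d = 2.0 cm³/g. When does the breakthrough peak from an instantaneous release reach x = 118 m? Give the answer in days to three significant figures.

Retardation factor R = 1 + ρ_b·K_d/n = 1 + 1.61 × 2.0/0.24 = 14.42.
Sorption retards both mechanisms: v_R = v/R = 0.01012 m/day, D_R = D/R = 0.003974 m²/day.
Peak time from v_R²t² + 2D_R t − x² = 0: t = (√(D_R² + v_R²x²) − D_R)/v_R².
√(D_R² + v_R²x²) = √(0.003974² + 0.01012² × 118²) = 1.194; v_R² = 0.0001024.
t = (1.194 − 0.003974)/0.0001024 = 11600 days.

11600 days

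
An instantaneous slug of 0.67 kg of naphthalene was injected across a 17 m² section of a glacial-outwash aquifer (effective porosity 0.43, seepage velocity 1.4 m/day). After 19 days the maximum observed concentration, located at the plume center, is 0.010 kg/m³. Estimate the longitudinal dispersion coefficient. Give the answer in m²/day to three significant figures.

At the plume center C_max = M/(n_e·A·√(4πDt)), so D = M²/(4πt·(n_e·A·C_max)²).
n_e·A·C_max = 0.43 × 17 × 0.010 = 0.07310 kg/m.
D = 0.67²/(4π × 19 × 0.07310²) = 0.352 m²/day.

0.352 m²/day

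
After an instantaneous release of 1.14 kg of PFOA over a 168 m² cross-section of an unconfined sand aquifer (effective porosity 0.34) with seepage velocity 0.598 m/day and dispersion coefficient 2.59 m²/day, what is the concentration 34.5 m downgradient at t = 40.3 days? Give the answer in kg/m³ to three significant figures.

0.000425 kg/m³

For an instantaneous plane source, C(x,t) = M/(n_e·A·√(4πDt)) · exp(−(x−vt)²/(4Dt)), with n_e·A the pore (flow) area.
Plume center vt = 0.598 × 40.3 = 24.0994 m, so the well at 34.5 m is 10.4006 m downgradient of the peak.
√(4πDt) = 36.22 m, giving peak height M/(n_e·A·√(4πDt)) = 1.14/(0.34 × 168 × 36.22) = 0.0005510 kg/m³.
(x−vt)²/(4Dt) = (10.4006)²/(4 × 2.59 × 40.3) = 0.2591; exp(−0.2591) = 0.7717.
C = 0.0005510 × 0.7717 = 0.000425 kg/m³.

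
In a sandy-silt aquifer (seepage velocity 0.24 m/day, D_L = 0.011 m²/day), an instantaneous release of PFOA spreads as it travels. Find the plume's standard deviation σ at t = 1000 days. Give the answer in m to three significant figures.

4.69 m

Dispersive spreading gives a Gaussian with σ² = 2Dt; advection only shifts the center.
σ = √(2 × 0.011 × 1000) = 4.69 m.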